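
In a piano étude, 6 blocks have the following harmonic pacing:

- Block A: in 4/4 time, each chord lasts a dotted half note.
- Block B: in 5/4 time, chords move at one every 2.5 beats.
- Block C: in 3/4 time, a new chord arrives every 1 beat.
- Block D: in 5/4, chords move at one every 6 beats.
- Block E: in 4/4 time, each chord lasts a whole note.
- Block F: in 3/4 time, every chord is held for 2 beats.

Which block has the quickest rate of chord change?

Block C

A: 4/3 = 4/3 chords/bar.
B: 5/2.5 = 2 chords/bar.
C: 3/1 = 3 chords/bar.
D: 5/6 = 5/6 chords/bar.
E: 4/4 = 1 chord/bar.
F: 3/2 = 1.5 chords/bar.
Fastest is C at 3 chords/bar.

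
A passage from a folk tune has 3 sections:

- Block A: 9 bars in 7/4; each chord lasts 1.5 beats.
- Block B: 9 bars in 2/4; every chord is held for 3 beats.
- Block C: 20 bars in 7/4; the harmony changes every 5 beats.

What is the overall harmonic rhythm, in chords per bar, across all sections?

A: 9 bars of 7 beats is 63 beats; at 1.5 beats each that's 42 chords.
B: 9 bars of 2 beats is 18 beats; at 3 beats each that's 6 chords.
C: 20 bars of 7 beats is 140 beats; at 5 beats each that's 28 chords.
Overall: 76 chords over 38 bars → 76/38 = 2 chords per bar.

2 chords per bar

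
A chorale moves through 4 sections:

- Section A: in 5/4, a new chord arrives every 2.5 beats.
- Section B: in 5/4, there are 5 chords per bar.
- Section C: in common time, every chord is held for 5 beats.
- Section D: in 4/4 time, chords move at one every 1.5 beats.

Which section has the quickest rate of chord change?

Section B

A: 5 beats/bar ÷ 2.5 beats/chord = 2 chords/bar.
B: 5 beats/bar ÷ 1 beat/chord = 5 chords/bar.
C: 4 beats/bar ÷ 5 beats/chord = 0.8 chords/bar.
D: 4 beats/bar ÷ 1.5 beats/chord = 8/3 chords/bar.
Fastest is B at 5 chords/bar.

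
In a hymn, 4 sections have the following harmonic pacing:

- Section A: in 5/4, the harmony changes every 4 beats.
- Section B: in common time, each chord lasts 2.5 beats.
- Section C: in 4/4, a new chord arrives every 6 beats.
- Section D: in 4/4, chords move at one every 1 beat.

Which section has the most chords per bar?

A: each chord is 4 beats in 5/4, so 1.25 per bar.
B: each chord is 2.5 beats in 4/4, so 1.6 per bar.
C: each chord is 6 beats in 4/4, so 2/3 per bar.
D: each chord is 1 beat in 4/4, so 4 per bar.
Fastest is D at 4 chords/bar.

Section D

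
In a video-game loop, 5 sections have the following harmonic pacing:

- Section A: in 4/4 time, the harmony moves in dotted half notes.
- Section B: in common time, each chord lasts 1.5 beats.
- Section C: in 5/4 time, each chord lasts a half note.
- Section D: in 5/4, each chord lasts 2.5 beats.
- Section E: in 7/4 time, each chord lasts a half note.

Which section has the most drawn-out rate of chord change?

A: 4 beats/bar ÷ 3 beats/chord = 4/3 chords/bar.
B: 4 beats/bar ÷ 1.5 beats/chord = 8/3 chords/bar.
C: 5 beats/bar ÷ 2 beats/chord = 2.5 chords/bar.
D: 5 beats/bar ÷ 2.5 beats/chord = 2 chords/bar.
E: 7 beats/bar ÷ 2 beats/chord = 3.5 chords/bar.
Slowest is A at 4/3 chords/bar.

Section A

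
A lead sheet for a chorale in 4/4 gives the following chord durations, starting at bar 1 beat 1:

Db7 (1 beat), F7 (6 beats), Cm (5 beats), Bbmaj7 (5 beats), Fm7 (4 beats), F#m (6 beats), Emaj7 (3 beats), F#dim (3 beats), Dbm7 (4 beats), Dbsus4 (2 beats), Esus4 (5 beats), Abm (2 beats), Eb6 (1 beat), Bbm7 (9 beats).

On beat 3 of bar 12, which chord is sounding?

Beat 3 of bar 12 is beat (12−1)×4 + 3 = 47 overall.
Running totals: Db7 ends at 1, F7 ends at 7, Cm ends at 12, Bbmaj7 ends at 17, Fm7 ends at 21, F#m ends at 27, Emaj7 ends at 30, F#dim ends at 33, Dbm7 ends at 37, Dbsus4 ends at 39, Esus4 ends at 44, Abm ends at 46, Eb6 ends at 47.
Beat 47 falls within Eb6.

Eb6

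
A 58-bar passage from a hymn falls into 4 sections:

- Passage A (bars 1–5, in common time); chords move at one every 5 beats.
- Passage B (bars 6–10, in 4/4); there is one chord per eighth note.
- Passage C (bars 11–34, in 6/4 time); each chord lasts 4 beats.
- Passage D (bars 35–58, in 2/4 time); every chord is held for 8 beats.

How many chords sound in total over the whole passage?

A: 5·4 = 20 beats, 20/5 = 4 chords.
B: 5·4 = 20 beats, 20/0.5 = 40 chords.
C: 24·6 = 144 beats, 144/4 = 36 chords.
D: 24·2 = 48 beats, 48/8 = 6 chords.
Total: 4 + 40 + 36 + 6 = 86.

86 chords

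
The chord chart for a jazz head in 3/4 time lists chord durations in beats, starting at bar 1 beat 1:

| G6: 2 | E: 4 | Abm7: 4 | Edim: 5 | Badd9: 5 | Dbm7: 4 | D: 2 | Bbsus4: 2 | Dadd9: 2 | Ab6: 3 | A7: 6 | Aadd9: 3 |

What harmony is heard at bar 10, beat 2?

Dadd9

Beat 2 of bar 10 is beat (10−1)×3 + 2 = 29 overall.
Running totals: G6 ends at 2, E ends at 6, Abm7 ends at 10, Edim ends at 15, Badd9 ends at 20, Dbm7 ends at 24, D ends at 26, Bbsus4 ends at 28, Dadd9 ends at 30.
Beat 29 falls within Dadd9.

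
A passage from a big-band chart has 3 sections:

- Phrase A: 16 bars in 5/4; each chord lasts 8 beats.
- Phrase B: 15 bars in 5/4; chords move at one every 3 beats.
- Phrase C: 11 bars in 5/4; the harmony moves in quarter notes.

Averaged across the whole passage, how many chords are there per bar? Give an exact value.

A: 16 × 5 = 80 beats ÷ 8 = 10 chords.
B: 15 × 5 = 75 beats ÷ 3 = 25 chords.
C: 11 × 5 = 55 beats ÷ 1 = 55 chords.
Overall: 90 chords over 42 bars → 90/42 = 15/7 chords per bar.

15/7 chords per bar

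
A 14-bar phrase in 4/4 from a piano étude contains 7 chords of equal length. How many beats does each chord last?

14 bars × 4 beats/bar = 56 beats total.
56 beats ÷ 7 chords = 8 beats per chord.

8 beats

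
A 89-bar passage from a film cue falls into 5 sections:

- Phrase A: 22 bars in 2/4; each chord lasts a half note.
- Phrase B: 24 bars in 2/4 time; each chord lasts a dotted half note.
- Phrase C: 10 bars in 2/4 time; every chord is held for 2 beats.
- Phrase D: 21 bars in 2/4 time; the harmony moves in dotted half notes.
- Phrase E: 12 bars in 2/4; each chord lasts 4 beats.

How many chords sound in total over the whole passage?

68 chords

A: 22 bars × 2 beats = 44 beats; 2 beats/chord → 22 chords.
B: 24 bars × 2 beats = 48 beats; 3 beats/chord → 16 chords.
C: 10 bars × 2 beats = 20 beats; 2 beats/chord → 10 chords.
D: 21 bars × 2 beats = 42 beats; 3 beats/chord → 14 chords.
E: 12 bars × 2 beats = 24 beats; 4 beats/chord → 6 chords.
Total: 22 + 16 + 10 + 14 + 6 = 68.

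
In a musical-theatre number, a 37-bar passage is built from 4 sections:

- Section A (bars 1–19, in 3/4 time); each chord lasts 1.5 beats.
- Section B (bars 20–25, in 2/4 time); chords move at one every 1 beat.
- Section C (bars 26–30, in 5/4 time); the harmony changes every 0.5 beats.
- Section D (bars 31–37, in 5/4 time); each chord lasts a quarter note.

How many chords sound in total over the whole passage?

A has 57 beats and chords last 1.5 each, so 38 chords.
B has 12 beats and chords last 1 each, so 12 chords.
C has 25 beats and chords last 0.5 each, so 50 chords.
D has 35 beats and chords last 1 each, so 35 chords.
Total: 38 + 12 + 50 + 35 = 135.

135 chords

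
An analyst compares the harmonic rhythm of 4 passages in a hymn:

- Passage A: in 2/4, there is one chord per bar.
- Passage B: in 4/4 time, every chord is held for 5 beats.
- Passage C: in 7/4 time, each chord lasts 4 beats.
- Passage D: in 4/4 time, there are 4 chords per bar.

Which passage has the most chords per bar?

Passage D

A: 2/2 = 1 chord/bar.
B: 4/5 = 0.8 chords/bar.
C: 7/4 = 1.75 chords/bar.
D: 4/1 = 4 chords/bar.
Fastest is D at 4 chords/bar.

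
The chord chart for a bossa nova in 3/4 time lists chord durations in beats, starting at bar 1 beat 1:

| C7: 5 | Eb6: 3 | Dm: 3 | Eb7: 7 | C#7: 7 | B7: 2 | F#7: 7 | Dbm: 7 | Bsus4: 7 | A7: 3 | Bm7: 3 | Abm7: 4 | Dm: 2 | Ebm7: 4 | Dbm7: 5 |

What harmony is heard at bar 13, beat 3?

Dbm

Beat 3 of bar 13 is beat (13−1)×3 + 3 = 39 overall.
Running totals: C7 ends at 5, Eb6 ends at 8, Dm ends at 11, Eb7 ends at 18, C#7 ends at 25, B7 ends at 27, F#7 ends at 34, Dbm ends at 41.
Beat 39 falls within Dbm.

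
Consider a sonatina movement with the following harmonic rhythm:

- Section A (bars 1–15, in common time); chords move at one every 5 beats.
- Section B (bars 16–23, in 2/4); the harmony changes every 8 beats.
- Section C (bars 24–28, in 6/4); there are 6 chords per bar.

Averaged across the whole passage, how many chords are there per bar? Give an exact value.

11/7 chords per bar

A: 15 bars of 4 beats is 60 beats; at 5 beats each that's 12 chords.
B: 8 bars of 2 beats is 16 beats; at 8 beats each that's 2 chords.
C: 5 bars of 6 beats is 30 beats; at 1 beat each that's 30 chords.
Overall: 44 chords over 28 bars → 44/28 = 11/7 chords per bar.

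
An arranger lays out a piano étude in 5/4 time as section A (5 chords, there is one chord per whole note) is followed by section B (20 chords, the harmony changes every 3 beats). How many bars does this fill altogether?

A: 5 × 4 = 20 beats = 4 bars.
B: 20 × 3 = 60 beats = 12 bars.
Total: 4 + 12 = 16 bars.

16 bars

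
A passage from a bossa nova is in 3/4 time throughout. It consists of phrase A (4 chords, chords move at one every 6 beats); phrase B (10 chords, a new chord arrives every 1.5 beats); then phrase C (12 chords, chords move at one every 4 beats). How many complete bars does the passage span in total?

A: 4 × 6 = 24 beats = 8 bars.
B: 10 × 1.5 = 15 beats = 5 bars.
C: 12 × 4 = 48 beats = 16 bars.
Total: 8 + 5 + 16 = 29 bars.

29 bars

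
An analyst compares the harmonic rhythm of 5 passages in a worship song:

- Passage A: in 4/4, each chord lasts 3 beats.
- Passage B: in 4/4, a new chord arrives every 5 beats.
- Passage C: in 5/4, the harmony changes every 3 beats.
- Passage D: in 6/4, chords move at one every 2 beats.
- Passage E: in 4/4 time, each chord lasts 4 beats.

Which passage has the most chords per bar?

Passage D

A: 4 beats/bar ÷ 3 beats/chord = 4/3 chords/bar.
B: 4 beats/bar ÷ 5 beats/chord = 0.8 chords/bar.
C: 5 beats/bar ÷ 3 beats/chord = 5/3 chords/bar.
D: 6 beats/bar ÷ 2 beats/chord = 3 chords/bar.
E: 4 beats/bar ÷ 4 beats/chord = 1 chord/bar.
Fastest is D at 3 chords/bar.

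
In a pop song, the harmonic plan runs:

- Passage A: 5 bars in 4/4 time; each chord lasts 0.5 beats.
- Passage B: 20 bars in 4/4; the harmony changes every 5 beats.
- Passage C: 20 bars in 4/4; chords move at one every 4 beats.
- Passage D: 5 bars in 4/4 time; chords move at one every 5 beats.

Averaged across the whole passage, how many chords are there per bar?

1.6 chords per bar

A: 5 × 4 = 20 beats ÷ 0.5 = 40 chords.
B: 20 × 4 = 80 beats ÷ 5 = 16 chords.
C: 20 × 4 = 80 beats ÷ 4 = 20 chords.
D: 5 × 4 = 20 beats ÷ 5 = 4 chords.
Overall: 80 chords over 50 bars → 80/50 = 1.6 chords per bar.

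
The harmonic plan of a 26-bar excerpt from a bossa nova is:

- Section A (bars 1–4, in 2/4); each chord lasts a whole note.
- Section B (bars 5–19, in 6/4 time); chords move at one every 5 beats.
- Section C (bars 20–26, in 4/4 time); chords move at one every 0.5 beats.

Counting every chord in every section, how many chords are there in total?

76 chords

A: 4 bars × 2 beats = 8 beats; 4 beats/chord → 2 chords.
B: 15 bars × 6 beats = 90 beats; 5 beats/chord → 18 chords.
C: 7 bars × 4 beats = 28 beats; 0.5 beats/chord → 56 chords.
Total: 2 + 18 + 56 = 76.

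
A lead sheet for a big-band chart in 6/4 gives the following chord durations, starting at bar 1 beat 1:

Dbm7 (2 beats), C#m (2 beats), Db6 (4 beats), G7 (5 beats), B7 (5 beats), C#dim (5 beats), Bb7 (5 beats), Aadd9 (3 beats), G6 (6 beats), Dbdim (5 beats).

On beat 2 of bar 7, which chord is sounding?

Beat 2 of bar 7 is beat (7−1)×6 + 2 = 38 overall.
Running totals: Dbm7 ends at 2, C#m ends at 4, Db6 ends at 8, G7 ends at 13, B7 ends at 18, C#dim ends at 23, Bb7 ends at 28, Aadd9 ends at 31, G6 ends at 37, Dbdim ends at 42.
Beat 38 falls within Dbdim.

Dbdim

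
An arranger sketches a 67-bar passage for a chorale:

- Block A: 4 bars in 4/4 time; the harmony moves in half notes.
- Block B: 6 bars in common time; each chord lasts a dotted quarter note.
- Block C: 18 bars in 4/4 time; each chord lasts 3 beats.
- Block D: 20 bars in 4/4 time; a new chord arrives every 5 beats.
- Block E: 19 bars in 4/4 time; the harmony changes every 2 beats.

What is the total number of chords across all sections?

102 chords

A: 4 bars × 4 beats = 16 beats; 2 beats/chord → 8 chords.
B: 6 bars × 4 beats = 24 beats; 1.5 beats/chord → 16 chords.
C: 18 bars × 4 beats = 72 beats; 3 beats/chord → 24 chords.
D: 20 bars × 4 beats = 80 beats; 5 beats/chord → 16 chords.
E: 19 bars × 4 beats = 76 beats; 2 beats/chord → 38 chords.
Total: 8 + 16 + 24 + 16 + 38 = 102.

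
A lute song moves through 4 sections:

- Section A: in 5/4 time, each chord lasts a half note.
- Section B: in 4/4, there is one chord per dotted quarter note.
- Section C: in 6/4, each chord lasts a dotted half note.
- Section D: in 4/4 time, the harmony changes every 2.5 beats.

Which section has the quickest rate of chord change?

A: each chord is 2 beats in 5/4, so 2.5 per bar.
B: each chord is 1.5 beats in 4/4, so 8/3 per bar.
C: each chord is 3 beats in 6/4, so 2 per bar.
D: each chord is 2.5 beats in 4/4, so 1.6 per bar.
Fastest is B at 8/3 chords/bar.

Section B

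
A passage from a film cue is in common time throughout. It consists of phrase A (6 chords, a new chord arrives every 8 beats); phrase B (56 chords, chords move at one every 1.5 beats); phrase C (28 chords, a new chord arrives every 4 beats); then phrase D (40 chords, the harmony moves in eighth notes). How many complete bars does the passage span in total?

A: 6 × 8 = 48 beats = 12 bars.
B: 56 × 1.5 = 84 beats = 21 bars.
C: 28 × 4 = 112 beats = 28 bars.
D: 40 × 0.5 = 20 beats = 5 bars.
Total: 12 + 21 + 28 + 5 = 66 bars.

66 bars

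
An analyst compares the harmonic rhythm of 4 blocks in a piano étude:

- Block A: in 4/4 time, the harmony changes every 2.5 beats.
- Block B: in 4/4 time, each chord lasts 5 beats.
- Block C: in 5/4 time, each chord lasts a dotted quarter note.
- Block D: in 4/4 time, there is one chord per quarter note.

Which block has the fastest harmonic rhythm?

A: 4 beats/bar ÷ 2.5 beats/chord = 1.6 chords/bar.
B: 4 beats/bar ÷ 5 beats/chord = 0.8 chords/bar.
C: 5 beats/bar ÷ 1.5 beats/chord = 10/3 chords/bar.
D: 4 beats/bar ÷ 1 beat/chord = 4 chords/bar.
Fastest is D at 4 chords/bar.

Block D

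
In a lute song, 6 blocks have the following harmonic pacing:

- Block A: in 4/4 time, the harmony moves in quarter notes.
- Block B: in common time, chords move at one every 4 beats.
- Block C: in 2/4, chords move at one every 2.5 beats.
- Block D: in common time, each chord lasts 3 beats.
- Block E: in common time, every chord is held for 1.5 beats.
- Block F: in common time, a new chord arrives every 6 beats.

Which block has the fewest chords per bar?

A: 4/1 = 4 chords/bar.
B: 4/4 = 1 chord/bar.
C: 2/2.5 = 0.8 chords/bar.
D: 4/3 = 4/3 chords/bar.
E: 4/1.5 = 8/3 chords/bar.
F: 4/6 = 2/3 chords/bar.
Slowest is F at 2/3 chords/bar.

Block F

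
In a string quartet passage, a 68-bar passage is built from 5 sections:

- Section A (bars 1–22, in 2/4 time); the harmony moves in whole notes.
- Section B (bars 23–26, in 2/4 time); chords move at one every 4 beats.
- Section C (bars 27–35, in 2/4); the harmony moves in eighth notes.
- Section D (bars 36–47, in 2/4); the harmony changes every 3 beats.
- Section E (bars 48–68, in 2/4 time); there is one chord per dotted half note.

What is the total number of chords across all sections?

A: 22·2 = 44 beats, 44/4 = 11 chords.
B: 4·2 = 8 beats, 8/4 = 2 chords.
C: 9·2 = 18 beats, 18/0.5 = 36 chords.
D: 12·2 = 24 beats, 24/3 = 8 chords.
E: 21·2 = 42 beats, 42/3 = 14 chords.
Total: 11 + 2 + 36 + 8 + 14 = 71.

71 chords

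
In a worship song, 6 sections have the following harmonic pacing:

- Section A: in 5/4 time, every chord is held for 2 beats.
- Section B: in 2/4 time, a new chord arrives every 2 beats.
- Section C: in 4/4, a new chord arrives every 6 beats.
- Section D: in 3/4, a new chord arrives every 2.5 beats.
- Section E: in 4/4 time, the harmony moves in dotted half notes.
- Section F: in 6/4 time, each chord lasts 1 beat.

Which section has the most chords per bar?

Section F

A: 5 beats/bar ÷ 2 beats/chord = 2.5 chords/bar.
B: 2 beats/bar ÷ 2 beats/chord = 1 chord/bar.
C: 4 beats/bar ÷ 6 beats/chord = 2/3 chords/bar.
D: 3 beats/bar ÷ 2.5 beats/chord = 1.2 chords/bar.
E: 4 beats/bar ÷ 3 beats/chord = 4/3 chords/bar.
F: 6 beats/bar ÷ 1 beat/chord = 6 chords/bar.
Fastest is F at 6 chords/bar.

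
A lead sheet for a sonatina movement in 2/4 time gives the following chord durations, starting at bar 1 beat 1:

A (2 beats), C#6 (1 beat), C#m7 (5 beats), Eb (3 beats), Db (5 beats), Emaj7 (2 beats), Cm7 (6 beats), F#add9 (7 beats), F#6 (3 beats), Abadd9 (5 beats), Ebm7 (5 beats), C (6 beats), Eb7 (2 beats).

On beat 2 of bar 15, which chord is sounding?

Beat 2 of bar 15 is beat (15−1)×2 + 2 = 30 overall.
Running totals: A ends at 2, C#6 ends at 3, C#m7 ends at 8, Eb ends at 11, Db ends at 16, Emaj7 ends at 18, Cm7 ends at 24, F#add9 ends at 31.
Beat 30 falls within F#add9.

F#add9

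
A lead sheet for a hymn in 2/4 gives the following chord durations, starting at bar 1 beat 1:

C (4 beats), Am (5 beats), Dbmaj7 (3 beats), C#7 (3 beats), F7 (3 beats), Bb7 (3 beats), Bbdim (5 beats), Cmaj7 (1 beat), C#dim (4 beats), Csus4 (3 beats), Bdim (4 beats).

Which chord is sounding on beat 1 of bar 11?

Bb7

Beat 1 of bar 11 is beat (11−1)×2 + 1 = 21 overall.
Running totals: C ends at 4, Am ends at 9, Dbmaj7 ends at 12, C#7 ends at 15, F7 ends at 18, Bb7 ends at 21.
Beat 21 falls within Bb7.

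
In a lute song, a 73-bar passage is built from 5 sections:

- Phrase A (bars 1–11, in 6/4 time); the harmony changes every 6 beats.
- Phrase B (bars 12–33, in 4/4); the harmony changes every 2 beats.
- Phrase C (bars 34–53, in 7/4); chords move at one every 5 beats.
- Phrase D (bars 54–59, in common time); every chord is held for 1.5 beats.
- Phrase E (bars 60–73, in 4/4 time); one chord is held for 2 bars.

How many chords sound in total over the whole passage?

106 chords

A: 11·6 = 66 beats, 66/6 = 11 chords.
B: 22·4 = 88 beats, 88/2 = 44 chords.
C: 20·7 = 140 beats, 140/5 = 28 chords.
D: 6·4 = 24 beats, 24/1.5 = 16 chords.
E: 14·4 = 56 beats, 56/8 = 7 chords.
Total: 11 + 44 + 28 + 16 + 7 = 106.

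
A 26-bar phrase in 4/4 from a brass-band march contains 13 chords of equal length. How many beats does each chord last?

8 beats

26 bars × 4 beats/bar = 104 beats total.
104 beats ÷ 13 chords = 8 beats per chord.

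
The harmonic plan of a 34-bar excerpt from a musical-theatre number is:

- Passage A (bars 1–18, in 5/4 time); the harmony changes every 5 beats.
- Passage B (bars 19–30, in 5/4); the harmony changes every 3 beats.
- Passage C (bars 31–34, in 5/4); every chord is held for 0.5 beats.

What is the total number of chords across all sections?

78 chords

A: 18 bars × 5 beats = 90 beats; 5 beats/chord → 18 chords.
B: 12 bars × 5 beats = 60 beats; 3 beats/chord → 20 chords.
C: 4 bars × 5 beats = 20 beats; 0.5 beats/chord → 40 chords.
Total: 18 + 20 + 40 = 78.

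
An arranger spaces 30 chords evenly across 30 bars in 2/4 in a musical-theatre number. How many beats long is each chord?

30 bars × 2 beats/bar = 60 beats total.
60 beats ÷ 30 chords = 2 beats per chord.
(That is a half note.)

2 beats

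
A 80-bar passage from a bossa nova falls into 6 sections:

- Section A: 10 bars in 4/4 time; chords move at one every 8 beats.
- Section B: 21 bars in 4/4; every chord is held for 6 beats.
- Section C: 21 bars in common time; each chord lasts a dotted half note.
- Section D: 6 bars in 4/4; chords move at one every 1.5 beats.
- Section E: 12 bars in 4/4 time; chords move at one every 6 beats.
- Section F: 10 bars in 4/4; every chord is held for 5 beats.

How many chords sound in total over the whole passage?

79 chords

A: 10·4 = 40 beats, 40/8 = 5 chords.
B: 21·4 = 84 beats, 84/6 = 14 chords.
C: 21·4 = 84 beats, 84/3 = 28 chords.
D: 6·4 = 24 beats, 24/1.5 = 16 chords.
E: 12·4 = 48 beats, 48/6 = 8 chords.
F: 10·4 = 40 beats, 40/5 = 8 chords.
Total: 5 + 14 + 28 + 16 + 8 + 8 = 79.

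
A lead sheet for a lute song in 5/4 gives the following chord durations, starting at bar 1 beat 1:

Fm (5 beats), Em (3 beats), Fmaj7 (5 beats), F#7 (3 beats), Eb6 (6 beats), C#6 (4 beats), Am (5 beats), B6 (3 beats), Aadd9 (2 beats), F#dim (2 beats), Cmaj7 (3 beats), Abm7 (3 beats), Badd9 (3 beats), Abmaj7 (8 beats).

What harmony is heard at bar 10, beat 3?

Beat 3 of bar 10 is beat (10−1)×5 + 3 = 48 overall.
Running totals: Fm ends at 5, Em ends at 8, Fmaj7 ends at 13, F#7 ends at 16, Eb6 ends at 22, C#6 ends at 26, Am ends at 31, B6 ends at 34, Aadd9 ends at 36, F#dim ends at 38, Cmaj7 ends at 41, Abm7 ends at 44, Badd9 ends at 47, Abmaj7 ends at 55.
Beat 48 falls within Abmaj7.

Abmaj7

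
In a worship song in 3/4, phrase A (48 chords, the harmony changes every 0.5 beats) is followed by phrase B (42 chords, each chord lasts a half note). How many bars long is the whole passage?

36 bars

A: 48 × 0.5 = 24 beats = 8 bars.
B: 42 × 2 = 84 beats = 28 bars.
Total: 8 + 28 = 36 bars.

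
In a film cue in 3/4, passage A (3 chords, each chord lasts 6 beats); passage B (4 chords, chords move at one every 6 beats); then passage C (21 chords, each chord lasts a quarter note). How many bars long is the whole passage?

21 bars

A: 3 × 6 = 18 beats = 6 bars.
B: 4 × 6 = 24 beats = 8 bars.
C: 21 × 1 = 21 beats = 7 bars.
Total: 6 + 8 + 7 = 21 bars.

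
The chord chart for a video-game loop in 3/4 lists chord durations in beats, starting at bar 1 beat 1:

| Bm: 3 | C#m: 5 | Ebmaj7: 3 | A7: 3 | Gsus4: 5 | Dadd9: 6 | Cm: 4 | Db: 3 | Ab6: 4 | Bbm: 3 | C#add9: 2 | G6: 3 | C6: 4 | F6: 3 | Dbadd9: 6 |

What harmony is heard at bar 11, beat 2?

Db

Beat 2 of bar 11 is beat (11−1)×3 + 2 = 32 overall.
Running totals: Bm ends at 3, C#m ends at 8, Ebmaj7 ends at 11, A7 ends at 14, Gsus4 ends at 19, Dadd9 ends at 25, Cm ends at 29, Db ends at 32.
Beat 32 falls within Db.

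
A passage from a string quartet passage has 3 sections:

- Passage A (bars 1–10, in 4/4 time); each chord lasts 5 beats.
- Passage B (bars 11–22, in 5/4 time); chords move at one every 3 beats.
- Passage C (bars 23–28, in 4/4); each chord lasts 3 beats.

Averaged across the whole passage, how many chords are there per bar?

A: 10 bars of 4 beats is 40 beats; at 5 beats each that's 8 chords.
B: 12 bars of 5 beats is 60 beats; at 3 beats each that's 20 chords.
C: 6 bars of 4 beats is 24 beats; at 3 beats each that's 8 chords.
Overall: 36 chords over 28 bars → 36/28 = 9/7 chords per bar.

9/7 chords per bar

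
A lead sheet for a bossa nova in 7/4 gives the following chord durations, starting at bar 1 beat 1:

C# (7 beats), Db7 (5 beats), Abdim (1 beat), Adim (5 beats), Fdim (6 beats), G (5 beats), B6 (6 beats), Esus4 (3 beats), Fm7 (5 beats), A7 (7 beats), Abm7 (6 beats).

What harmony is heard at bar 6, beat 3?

Esus4

Beat 3 of bar 6 is beat (6−1)×7 + 3 = 38 overall.
Running totals: C# ends at 7, Db7 ends at 12, Abdim ends at 13, Adim ends at 18, Fdim ends at 24, G ends at 29, B6 ends at 35, Esus4 ends at 38.
Beat 38 falls within Esus4.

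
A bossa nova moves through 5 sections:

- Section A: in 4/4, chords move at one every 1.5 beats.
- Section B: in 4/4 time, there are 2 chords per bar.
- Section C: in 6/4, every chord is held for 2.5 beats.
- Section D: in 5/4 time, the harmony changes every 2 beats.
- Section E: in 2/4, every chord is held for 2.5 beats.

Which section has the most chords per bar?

A: 4/1.5 = 8/3 chords/bar.
B: 4/2 = 2 chords/bar.
C: 6/2.5 = 2.4 chords/bar.
D: 5/2 = 2.5 chords/bar.
E: 2/2.5 = 0.8 chords/bar.
Fastest is A at 8/3 chords/bar.

Section A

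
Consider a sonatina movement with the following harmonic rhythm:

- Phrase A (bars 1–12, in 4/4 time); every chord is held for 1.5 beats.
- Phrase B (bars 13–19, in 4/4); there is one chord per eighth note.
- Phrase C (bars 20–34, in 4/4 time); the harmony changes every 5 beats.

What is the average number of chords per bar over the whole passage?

50/17 chords per bar

A: 12 bars of 4 beats is 48 beats; at 1.5 beats each that's 32 chords.
B: 7 bars of 4 beats is 28 beats; at 0.5 beats each that's 56 chords.
C: 15 bars of 4 beats is 60 beats; at 5 beats each that's 12 chords.
Overall: 100 chords over 34 bars → 100/34 = 50/17 chords per bar.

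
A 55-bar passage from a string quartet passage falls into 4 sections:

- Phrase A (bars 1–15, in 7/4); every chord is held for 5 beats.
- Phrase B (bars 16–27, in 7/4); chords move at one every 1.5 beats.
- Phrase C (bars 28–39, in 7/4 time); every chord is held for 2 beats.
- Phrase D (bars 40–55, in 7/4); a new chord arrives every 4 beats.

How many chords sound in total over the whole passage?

147 chords

A has 105 beats and chords last 5 each, so 21 chords.
B has 84 beats and chords last 1.5 each, so 56 chords.
C has 84 beats and chords last 2 each, so 42 chords.
D has 112 beats and chords last 4 each, so 28 chords.
Total: 21 + 56 + 42 + 28 = 147.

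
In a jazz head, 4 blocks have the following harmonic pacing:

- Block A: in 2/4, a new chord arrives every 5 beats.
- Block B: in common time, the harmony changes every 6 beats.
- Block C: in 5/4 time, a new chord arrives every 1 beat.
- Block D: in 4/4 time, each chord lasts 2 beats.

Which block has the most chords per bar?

Block C

A: 2/5 = 0.4 chords/bar.
B: 4/6 = 2/3 chords/bar.
C: 5/1 = 5 chords/bar.
D: 4/2 = 2 chords/bar.
Fastest is C at 5 chords/bar.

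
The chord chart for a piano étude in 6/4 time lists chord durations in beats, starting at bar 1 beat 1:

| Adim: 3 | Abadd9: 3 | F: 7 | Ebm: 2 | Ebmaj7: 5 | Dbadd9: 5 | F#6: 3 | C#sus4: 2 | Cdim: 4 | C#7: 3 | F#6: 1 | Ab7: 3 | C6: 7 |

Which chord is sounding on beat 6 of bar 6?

Beat 6 of bar 6 is beat (6−1)×6 + 6 = 36 overall.
Running totals: Adim ends at 3, Abadd9 ends at 6, F ends at 13, Ebm ends at 15, Ebmaj7 ends at 20, Dbadd9 ends at 25, F#6 ends at 28, C#sus4 ends at 30, Cdim ends at 34, C#7 ends at 37.
Beat 36 falls within C#7.

C#7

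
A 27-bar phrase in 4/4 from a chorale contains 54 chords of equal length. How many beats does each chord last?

27 bars × 4 beats/bar = 108 beats total.
108 beats ÷ 54 chords = 2 beats per chord.
(That is a half note.)

2 beats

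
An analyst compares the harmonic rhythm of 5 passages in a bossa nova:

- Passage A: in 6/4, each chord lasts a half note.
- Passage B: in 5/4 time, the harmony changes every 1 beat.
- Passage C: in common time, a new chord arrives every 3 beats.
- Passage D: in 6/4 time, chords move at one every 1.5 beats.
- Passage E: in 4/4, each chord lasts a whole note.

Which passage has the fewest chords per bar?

Passage E

A: 6/2 = 3 chords/bar.
B: 5/1 = 5 chords/bar.
C: 4/3 = 4/3 chords/bar.
D: 6/1.5 = 4 chords/bar.
E: 4/4 = 1 chord/bar.
Slowest is E at 1 chords/bar.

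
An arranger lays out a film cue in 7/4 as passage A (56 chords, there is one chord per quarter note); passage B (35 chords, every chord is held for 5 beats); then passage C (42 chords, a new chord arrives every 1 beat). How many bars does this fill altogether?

A: 56 × 1 = 56 beats = 8 bars.
B: 35 × 5 = 175 beats = 25 bars.
C: 42 × 1 = 42 beats = 6 bars.
Total: 8 + 25 + 6 = 39 bars.

39 bars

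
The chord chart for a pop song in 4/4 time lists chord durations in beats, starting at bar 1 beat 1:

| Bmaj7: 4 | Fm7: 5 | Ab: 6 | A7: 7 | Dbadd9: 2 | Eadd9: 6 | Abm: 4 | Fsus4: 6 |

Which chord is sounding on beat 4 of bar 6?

Dbadd9

Beat 4 of bar 6 is beat (6−1)×4 + 4 = 24 overall.
Running totals: Bmaj7 ends at 4, Fm7 ends at 9, Ab ends at 15, A7 ends at 22, Dbadd9 ends at 24.
Beat 24 falls within Dbadd9.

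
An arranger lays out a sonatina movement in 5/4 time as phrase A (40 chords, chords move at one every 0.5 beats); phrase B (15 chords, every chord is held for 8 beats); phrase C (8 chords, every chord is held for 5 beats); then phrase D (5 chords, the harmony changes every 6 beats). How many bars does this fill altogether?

42 bars

A: 40 × 0.5 = 20 beats = 4 bars.
B: 15 × 8 = 120 beats = 24 bars.
C: 8 × 5 = 40 beats = 8 bars.
D: 5 × 6 = 30 beats = 6 bars.
Total: 4 + 24 + 8 + 6 = 42 bars.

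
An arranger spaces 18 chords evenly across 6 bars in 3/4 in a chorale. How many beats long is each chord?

6 bars × 3 beats/bar = 18 beats total.
18 beats ÷ 18 chords = 1 beats per chord.
(That is a quarter note.)

1 beat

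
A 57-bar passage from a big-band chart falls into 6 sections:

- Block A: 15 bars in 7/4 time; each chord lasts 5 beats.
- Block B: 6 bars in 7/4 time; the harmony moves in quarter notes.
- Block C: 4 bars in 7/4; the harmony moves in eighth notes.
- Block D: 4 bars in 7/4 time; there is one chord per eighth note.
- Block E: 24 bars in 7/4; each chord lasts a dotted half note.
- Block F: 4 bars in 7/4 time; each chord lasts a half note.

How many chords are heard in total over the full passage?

245 chords

A has 105 beats and chords last 5 each, so 21 chords.
B has 42 beats and chords last 1 each, so 42 chords.
C has 28 beats and chords last 0.5 each, so 56 chords.
D has 28 beats and chords last 0.5 each, so 56 chords.
E has 168 beats and chords last 3 each, so 56 chords.
F has 28 beats and chords last 2 each, so 14 chords.
Total: 21 + 42 + 56 + 56 + 56 + 14 = 245.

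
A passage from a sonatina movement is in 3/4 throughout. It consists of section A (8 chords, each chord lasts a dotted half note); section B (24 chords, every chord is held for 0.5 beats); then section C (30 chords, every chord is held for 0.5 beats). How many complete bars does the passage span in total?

A: 8 × 3 = 24 beats = 8 bars.
B: 24 × 0.5 = 12 beats = 4 bars.
C: 30 × 0.5 = 15 beats = 5 bars.
Total: 8 + 4 + 5 = 17 bars.

17 bars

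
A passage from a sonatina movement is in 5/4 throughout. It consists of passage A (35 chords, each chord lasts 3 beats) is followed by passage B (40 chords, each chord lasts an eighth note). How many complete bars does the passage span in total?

A: 35 × 3 = 105 beats = 21 bars.
B: 40 × 0.5 = 20 beats = 4 bars.
Total: 21 + 4 = 25 bars.

25 bars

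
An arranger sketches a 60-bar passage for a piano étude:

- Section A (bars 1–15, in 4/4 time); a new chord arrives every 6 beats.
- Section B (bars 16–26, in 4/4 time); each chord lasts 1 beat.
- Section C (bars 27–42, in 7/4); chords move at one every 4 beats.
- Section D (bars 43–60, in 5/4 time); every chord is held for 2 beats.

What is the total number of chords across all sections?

A: 15 bars × 4 beats = 60 beats; 6 beats/chord → 10 chords.
B: 11 bars × 4 beats = 44 beats; 1 beat/chord → 44 chords.
C: 16 bars × 7 beats = 112 beats; 4 beats/chord → 28 chords.
D: 18 bars × 5 beats = 90 beats; 2 beats/chord → 45 chords.
Total: 10 + 44 + 28 + 45 = 127.

127 chords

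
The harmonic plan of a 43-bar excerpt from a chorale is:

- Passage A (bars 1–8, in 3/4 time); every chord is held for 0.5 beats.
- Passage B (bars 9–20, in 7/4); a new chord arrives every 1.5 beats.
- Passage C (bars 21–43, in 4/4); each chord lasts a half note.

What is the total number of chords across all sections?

150 chords

A: 8 bars × 3 beats = 24 beats; 0.5 beats/chord → 48 chords.
B: 12 bars × 7 beats = 84 beats; 1.5 beats/chord → 56 chords.
C: 23 bars × 4 beats = 92 beats; 2 beats/chord → 46 chords.
Total: 48 + 56 + 46 = 150.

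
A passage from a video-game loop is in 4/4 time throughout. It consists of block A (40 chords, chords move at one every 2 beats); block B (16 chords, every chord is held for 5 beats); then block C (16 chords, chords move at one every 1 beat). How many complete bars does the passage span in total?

A: 40 × 2 = 80 beats = 20 bars.
B: 16 × 5 = 80 beats = 20 bars.
C: 16 × 1 = 16 beats = 4 bars.
Total: 20 + 20 + 4 = 44 bars.

44 bars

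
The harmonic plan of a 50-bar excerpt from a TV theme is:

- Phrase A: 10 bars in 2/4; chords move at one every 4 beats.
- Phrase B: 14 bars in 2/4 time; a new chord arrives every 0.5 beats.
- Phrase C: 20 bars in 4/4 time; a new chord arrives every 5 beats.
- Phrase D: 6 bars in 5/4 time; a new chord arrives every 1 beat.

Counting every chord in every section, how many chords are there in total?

107 chords

A has 20 beats and chords last 4 each, so 5 chords.
B has 28 beats and chords last 0.5 each, so 56 chords.
C has 80 beats and chords last 5 each, so 16 chords.
D has 30 beats and chords last 1 each, so 30 chords.
Total: 5 + 56 + 16 + 30 = 107.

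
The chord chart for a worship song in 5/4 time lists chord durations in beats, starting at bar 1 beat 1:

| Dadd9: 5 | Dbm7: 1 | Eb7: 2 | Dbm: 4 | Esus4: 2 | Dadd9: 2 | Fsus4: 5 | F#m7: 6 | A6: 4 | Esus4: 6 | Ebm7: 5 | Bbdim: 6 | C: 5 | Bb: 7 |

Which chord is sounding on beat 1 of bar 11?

Beat 1 of bar 11 is beat (11−1)×5 + 1 = 51 overall.
Running totals: Dadd9 ends at 5, Dbm7 ends at 6, Eb7 ends at 8, Dbm ends at 12, Esus4 ends at 14, Dadd9 ends at 16, Fsus4 ends at 21, F#m7 ends at 27, A6 ends at 31, Esus4 ends at 37, Ebm7 ends at 42, Bbdim ends at 48, C ends at 53.
Beat 51 falls within C.

C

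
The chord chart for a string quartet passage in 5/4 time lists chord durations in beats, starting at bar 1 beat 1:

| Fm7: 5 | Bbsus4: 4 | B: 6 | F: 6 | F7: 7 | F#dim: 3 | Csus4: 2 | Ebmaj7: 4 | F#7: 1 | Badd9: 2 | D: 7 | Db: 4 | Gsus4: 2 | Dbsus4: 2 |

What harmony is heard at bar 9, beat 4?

Beat 4 of bar 9 is beat (9−1)×5 + 4 = 44 overall.
Running totals: Fm7 ends at 5, Bbsus4 ends at 9, B ends at 15, F ends at 21, F7 ends at 28, F#dim ends at 31, Csus4 ends at 33, Ebmaj7 ends at 37, F#7 ends at 38, Badd9 ends at 40, D ends at 47.
Beat 44 falls within D.

D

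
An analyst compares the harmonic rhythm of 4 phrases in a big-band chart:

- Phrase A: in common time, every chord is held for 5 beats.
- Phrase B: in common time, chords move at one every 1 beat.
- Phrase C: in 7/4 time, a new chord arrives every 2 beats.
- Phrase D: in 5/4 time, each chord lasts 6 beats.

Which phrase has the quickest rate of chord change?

Phrase B

A: 4 beats/bar ÷ 5 beats/chord = 0.8 chords/bar.
B: 4 beats/bar ÷ 1 beat/chord = 4 chords/bar.
C: 7 beats/bar ÷ 2 beats/chord = 3.5 chords/bar.
D: 5 beats/bar ÷ 6 beats/chord = 5/6 chords/bar.
Fastest is B at 4 chords/bar.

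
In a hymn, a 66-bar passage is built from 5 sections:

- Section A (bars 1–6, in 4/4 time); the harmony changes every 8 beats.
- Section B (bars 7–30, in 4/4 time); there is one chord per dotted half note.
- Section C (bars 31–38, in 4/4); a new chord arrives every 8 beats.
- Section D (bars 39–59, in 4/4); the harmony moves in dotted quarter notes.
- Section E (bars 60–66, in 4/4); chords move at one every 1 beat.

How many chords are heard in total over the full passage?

A has 24 beats and chords last 8 each, so 3 chords.
B has 96 beats and chords last 3 each, so 32 chords.
C has 32 beats and chords last 8 each, so 4 chords.
D has 84 beats and chords last 1.5 each, so 56 chords.
E has 28 beats and chords last 1 each, so 28 chords.
Total: 3 + 32 + 4 + 56 + 28 = 123.

123 chords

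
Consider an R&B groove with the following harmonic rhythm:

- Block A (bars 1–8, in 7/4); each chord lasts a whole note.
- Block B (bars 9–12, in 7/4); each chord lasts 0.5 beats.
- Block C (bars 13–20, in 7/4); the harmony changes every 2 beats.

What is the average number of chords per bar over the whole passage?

4.9 chords per bar

A: 8 bars of 7 beats is 56 beats; at 4 beats each that's 14 chords.
B: 4 bars of 7 beats is 28 beats; at 0.5 beats each that's 56 chords.
C: 8 bars of 7 beats is 56 beats; at 2 beats each that's 28 chords.
Overall: 98 chords over 20 bars → 98/20 = 4.9 chords per bar.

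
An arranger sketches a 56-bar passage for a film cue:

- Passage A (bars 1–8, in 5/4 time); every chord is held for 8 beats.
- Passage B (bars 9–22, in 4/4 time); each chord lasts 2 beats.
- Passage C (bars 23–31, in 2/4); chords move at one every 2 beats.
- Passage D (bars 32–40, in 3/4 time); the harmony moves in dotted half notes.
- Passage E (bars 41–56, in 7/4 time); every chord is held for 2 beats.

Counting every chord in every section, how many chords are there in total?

107 chords

A: 8·5 = 40 beats, 40/8 = 5 chords.
B: 14·4 = 56 beats, 56/2 = 28 chords.
C: 9·2 = 18 beats, 18/2 = 9 chords.
D: 9·3 = 27 beats, 27/3 = 9 chords.
E: 16·7 = 112 beats, 112/2 = 56 chords.
Total: 5 + 28 + 9 + 9 + 56 = 107.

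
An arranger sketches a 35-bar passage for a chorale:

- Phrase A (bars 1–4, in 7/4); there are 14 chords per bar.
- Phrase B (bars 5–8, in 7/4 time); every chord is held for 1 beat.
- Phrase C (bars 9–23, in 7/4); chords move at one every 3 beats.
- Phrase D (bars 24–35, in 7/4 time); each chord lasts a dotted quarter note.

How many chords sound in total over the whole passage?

175 chords

A has 28 beats and chords last 0.5 each, so 56 chords.
B has 28 beats and chords last 1 each, so 28 chords.
C has 105 beats and chords last 3 each, so 35 chords.
D has 84 beats and chords last 1.5 each, so 56 chords.
Total: 56 + 28 + 35 + 56 = 175.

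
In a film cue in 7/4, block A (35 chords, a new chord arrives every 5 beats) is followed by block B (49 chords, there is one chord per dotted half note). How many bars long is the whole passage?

46 bars

A: 35 × 5 = 175 beats = 25 bars.
B: 49 × 3 = 147 beats = 21 bars.
Total: 25 + 21 = 46 bars.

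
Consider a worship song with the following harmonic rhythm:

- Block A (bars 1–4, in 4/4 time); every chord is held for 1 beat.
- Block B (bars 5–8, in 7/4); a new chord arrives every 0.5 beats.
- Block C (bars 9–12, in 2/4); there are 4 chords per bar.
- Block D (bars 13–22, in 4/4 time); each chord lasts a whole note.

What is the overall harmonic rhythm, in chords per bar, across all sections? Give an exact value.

A: 4 bars of 4 beats is 16 beats; at 1 beat each that's 16 chords.
B: 4 bars of 7 beats is 28 beats; at 0.5 beats each that's 56 chords.
C: 4 bars of 2 beats is 8 beats; at 0.5 beats each that's 16 chords.
D: 10 bars of 4 beats is 40 beats; at 4 beats each that's 10 chords.
Overall: 98 chords over 22 bars → 98/22 = 49/11 chords per bar.

49/11 chords per bar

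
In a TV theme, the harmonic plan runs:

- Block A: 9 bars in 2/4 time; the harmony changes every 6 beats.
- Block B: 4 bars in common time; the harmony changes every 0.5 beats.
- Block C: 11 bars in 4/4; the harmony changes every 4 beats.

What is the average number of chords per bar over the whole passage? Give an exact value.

23/12 chords per bar

A: 9 bars of 2 beats is 18 beats; at 6 beats each that's 3 chords.
B: 4 bars of 4 beats is 16 beats; at 0.5 beats each that's 32 chords.
C: 11 bars of 4 beats is 44 beats; at 4 beats each that's 11 chords.
Overall: 46 chords over 24 bars → 46/24 = 23/12 chords per bar.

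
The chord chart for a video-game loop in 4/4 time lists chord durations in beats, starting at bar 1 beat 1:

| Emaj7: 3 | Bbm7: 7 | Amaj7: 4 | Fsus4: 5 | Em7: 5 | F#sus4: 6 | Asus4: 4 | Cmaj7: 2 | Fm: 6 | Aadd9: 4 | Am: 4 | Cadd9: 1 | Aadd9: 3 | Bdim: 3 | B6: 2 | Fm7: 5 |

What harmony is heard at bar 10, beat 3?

Beat 3 of bar 10 is beat (10−1)×4 + 3 = 39 overall.
Running totals: Emaj7 ends at 3, Bbm7 ends at 10, Amaj7 ends at 14, Fsus4 ends at 19, Em7 ends at 24, F#sus4 ends at 30, Asus4 ends at 34, Cmaj7 ends at 36, Fm ends at 42.
Beat 39 falls within Fm.

Fm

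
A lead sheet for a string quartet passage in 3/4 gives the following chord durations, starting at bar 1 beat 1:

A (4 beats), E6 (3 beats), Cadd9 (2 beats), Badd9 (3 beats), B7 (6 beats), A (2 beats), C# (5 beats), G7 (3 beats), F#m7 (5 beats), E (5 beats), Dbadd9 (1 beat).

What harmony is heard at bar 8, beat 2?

C#

Beat 2 of bar 8 is beat (8−1)×3 + 2 = 23 overall.
Running totals: A ends at 4, E6 ends at 7, Cadd9 ends at 9, Badd9 ends at 12, B7 ends at 18, A ends at 20, C# ends at 25.
Beat 23 falls within C#.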